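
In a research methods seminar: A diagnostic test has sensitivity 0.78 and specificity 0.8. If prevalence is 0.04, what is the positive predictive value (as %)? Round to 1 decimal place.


PPV = (sens * prev) / (sens * prev + (1-spec) * (1-prev))
Numerator = 0.78 * 0.04 = 0.0312
P(positive and no disease) = (1 - spec) * (1 - prev) = (1 - 0.8) * (1 - 0.04) = 0.192
Denominator = 0.0312 + 0.192 = 0.2232
PPV = 0.0312 / 0.2232 = 0.139785
As percentage = 14.0


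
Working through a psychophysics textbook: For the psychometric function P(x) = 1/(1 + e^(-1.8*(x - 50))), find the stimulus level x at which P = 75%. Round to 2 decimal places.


At P = 0.75: 0.75 = 1/(1 + e^(-k*(x-x0)))
Solving: e^(-k*(x-x0)) = 1/3
x = x0 + ln(3)/k
ln(3) = 1.0986
x = 50 + 1.0986/1.8
= 50 + 0.6103
= 50.61


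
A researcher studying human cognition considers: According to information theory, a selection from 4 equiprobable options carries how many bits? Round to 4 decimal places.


H = log2(n)
H = log2(4)
= 2.0000


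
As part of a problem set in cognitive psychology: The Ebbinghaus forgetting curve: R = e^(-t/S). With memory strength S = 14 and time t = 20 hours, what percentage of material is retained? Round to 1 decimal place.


R = e^(-t/S)
-t/S = -20/14 = -1.428571
R = e^(-1.428571) = 0.239651
Percentage = 0.239651 * 100
= 24.0


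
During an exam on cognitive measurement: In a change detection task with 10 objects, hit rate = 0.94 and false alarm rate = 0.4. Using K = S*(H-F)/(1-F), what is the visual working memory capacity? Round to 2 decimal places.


K = S * (H - F) / (1 - F)
H - F = 0.54
1 - F = 0.6
K = 10 * 0.54 / 0.6
= 9.00


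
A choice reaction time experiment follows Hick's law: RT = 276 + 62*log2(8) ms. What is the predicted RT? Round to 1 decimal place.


RT = 276 + 62 * log2(8)
log2(8) = 3.0
RT = 276 + 62 * 3.0
= 276 + 186.0
= 462.0 ms


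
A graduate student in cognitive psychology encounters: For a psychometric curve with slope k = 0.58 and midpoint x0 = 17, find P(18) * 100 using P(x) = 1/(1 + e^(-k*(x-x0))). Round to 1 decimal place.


P(x) = 1/(1 + e^(-0.58*(18 - 17)))
Exponent = -0.58 * 1 = -0.58
e^(-0.58) = 0.559898
P = 1/(1 + 0.559898) = 0.641068
Percentage = 64.1


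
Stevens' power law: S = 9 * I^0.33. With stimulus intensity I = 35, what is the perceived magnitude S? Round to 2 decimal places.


S = 9 * 35^0.33
35^0.33 = 3.2325
S = 9 * 3.2325
= 29.09


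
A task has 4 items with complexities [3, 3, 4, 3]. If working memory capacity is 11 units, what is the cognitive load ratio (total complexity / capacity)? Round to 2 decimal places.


Total complexity = 3 + 3 + 4 + 3 = 13
Load = total / capacity = 13 / 11
= 1.18


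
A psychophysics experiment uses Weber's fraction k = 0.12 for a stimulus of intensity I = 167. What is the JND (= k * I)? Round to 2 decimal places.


JND = k * I
JND = 0.12 * 167
= 20.04


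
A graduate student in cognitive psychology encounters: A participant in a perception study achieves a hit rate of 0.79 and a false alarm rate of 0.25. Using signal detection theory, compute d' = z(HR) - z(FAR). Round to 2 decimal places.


d' = z(HR) - z(FAR)
z(0.79) = 0.8064
z(0.25) = -0.6745
d' = 0.8064 - -0.6745
= 1.48


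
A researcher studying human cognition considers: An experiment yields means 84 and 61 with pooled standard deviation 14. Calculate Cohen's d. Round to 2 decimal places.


Cohen's d = (M1 - M2) / S_pooled
= (84 - 61) / 14
= 23 / 14
= 1.64


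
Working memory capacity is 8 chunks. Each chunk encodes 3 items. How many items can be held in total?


Total items = chunks * items_per_chunk
= 8 * 3
= 24


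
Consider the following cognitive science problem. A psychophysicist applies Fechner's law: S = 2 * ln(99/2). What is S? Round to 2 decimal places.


S = 2 * ln(99/2)
I/I0 = 49.5
ln(49.5) = 3.902
S = 2 * 3.902
= 7.80


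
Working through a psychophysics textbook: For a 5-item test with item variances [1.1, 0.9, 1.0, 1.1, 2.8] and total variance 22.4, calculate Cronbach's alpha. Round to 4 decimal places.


alpha = (k/(k-1)) * (1 - sum(s_i^2)/s_total^2)
sum(item variances) = 6.9
k/(k-1) = 5/4 = 1.25
1 - 6.9/22.4 = 1 - 0.308036 = 0.691964
alpha = 1.25 * 0.691964
= 0.8650


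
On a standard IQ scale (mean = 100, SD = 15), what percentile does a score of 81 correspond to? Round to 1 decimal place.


z = (IQ - mean) / SD
z = (81 - 100) / 15 = -1.2667
Percentile = Phi(-1.2667) * 100
Phi(-1.2667) = 0.102631
= 10.3


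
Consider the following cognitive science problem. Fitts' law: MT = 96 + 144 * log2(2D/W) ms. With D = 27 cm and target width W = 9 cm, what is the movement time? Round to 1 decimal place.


MT = 96 + 144 * log2(2*27/9)
2D/W = 6.0
log2(6.0) = 2.585
MT = 96 + 144 * 2.585
= 468.2 ms


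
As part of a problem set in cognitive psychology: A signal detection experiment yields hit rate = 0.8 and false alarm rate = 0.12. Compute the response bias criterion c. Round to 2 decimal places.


c = -0.5 * (z(HR) + z(FAR))
z(0.8) = 0.8416
z(0.12) = -1.175
c = -0.5 * (0.8416 + -1.175)
= -0.5 * -0.3334
= 0.17


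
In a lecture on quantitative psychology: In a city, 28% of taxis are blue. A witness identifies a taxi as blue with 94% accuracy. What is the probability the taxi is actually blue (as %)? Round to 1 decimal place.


P(blue | says blue) = P(says blue | blue)*P(blue) / [P(says blue | blue)*P(blue) + P(says blue | not blue)*P(not blue)]
Numerator = 0.94 * 0.28 = 0.2632
False identification = 0.06 * 0.72 = 0.0432
P = 0.2632 / (0.2632 + 0.0432)
= 0.2632 / 0.3064
As percentage = 85.9


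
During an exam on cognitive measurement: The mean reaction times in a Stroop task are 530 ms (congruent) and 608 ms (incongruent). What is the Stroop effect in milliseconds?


Stroop effect = RT(incongruent) - RT(congruent)
= 608 - 530
= 78 ms


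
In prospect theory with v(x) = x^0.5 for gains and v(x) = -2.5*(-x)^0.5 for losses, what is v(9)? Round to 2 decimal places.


Since x = 9 >= 0, use v(x) = x^0.5
9^0.5 = 3.0
v(9) = 3.00


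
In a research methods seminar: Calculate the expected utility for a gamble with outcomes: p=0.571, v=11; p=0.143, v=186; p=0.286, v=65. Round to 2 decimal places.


EU = sum(p_i * v_i)
0.571 * 11 = 6.281
0.143 * 186 = 26.598
0.286 * 65 = 18.59
EU = 6.281 + 26.598 + 18.59
= 51.47


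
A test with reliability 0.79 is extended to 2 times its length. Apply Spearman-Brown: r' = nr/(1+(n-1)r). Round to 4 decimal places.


r_new = n*r / (1 + (n-1)*r)
Numerator = 2 * 0.79 = 1.58
Denominator = 1 + 1 * 0.79 = 1.79
r_new = 1.58 / 1.79
= 0.8827


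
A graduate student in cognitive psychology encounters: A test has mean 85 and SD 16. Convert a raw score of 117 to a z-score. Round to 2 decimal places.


z = (X - mu) / sigma
= (117 - 85) / 16
= 32 / 16
= 2.00


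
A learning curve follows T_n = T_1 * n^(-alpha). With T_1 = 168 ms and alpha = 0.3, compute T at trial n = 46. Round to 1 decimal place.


T_n = 168 * 46^(-0.3)
46^(-0.3) = 0.317083
T_n = 168 * 0.317083
= 53.3 ms


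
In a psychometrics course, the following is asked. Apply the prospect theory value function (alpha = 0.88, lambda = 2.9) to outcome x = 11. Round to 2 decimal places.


Since x = 11 >= 0, use v(x) = x^0.88
11^0.88 = 8.2495
v(11) = 8.25


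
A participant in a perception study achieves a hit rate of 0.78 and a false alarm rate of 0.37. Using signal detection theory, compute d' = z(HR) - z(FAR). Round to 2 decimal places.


d' = z(HR) - z(FAR)
z(0.78) = 0.7722
z(0.37) = -0.3319
d' = 0.7722 - -0.3319
= 1.10


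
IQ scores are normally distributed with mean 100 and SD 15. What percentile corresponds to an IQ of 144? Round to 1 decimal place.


z = (IQ - mean) / SD
z = (144 - 100) / 15 = 2.9333
Percentile = Phi(2.9333) * 100
Phi(2.9333) = 0.998323
= 99.8


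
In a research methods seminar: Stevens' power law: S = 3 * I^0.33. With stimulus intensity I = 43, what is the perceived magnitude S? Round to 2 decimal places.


S = 3 * 43^0.33
43^0.33 = 3.4597
S = 3 * 3.4597
= 10.38


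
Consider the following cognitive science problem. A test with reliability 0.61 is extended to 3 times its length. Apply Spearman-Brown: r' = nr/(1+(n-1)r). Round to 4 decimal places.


r_new = n*r / (1 + (n-1)*r)
Numerator = 3 * 0.61 = 1.83
Denominator = 1 + 2 * 0.61 = 2.22
r_new = 1.83 / 2.22
= 0.8243


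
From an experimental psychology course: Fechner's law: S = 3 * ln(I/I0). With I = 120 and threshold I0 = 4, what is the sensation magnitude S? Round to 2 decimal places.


S = 3 * ln(120/4)
I/I0 = 30.0
ln(30.0) = 3.4012
S = 3 * 3.4012
= 10.20


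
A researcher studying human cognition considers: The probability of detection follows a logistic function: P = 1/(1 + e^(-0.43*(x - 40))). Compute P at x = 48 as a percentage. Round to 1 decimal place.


P(x) = 1/(1 + e^(-0.43*(48 - 40)))
Exponent = -0.43 * 8 = -3.44
e^(-3.44) = 0.032065
P = 1/(1 + 0.032065) = 0.968931
Percentage = 96.9


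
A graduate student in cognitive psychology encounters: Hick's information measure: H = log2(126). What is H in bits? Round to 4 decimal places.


H = log2(n)
H = log2(126)
= 6.9773


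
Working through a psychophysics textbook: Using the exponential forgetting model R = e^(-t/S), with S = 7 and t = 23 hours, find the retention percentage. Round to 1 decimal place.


R = e^(-t/S)
-t/S = -23/7 = -3.285714
R = e^(-3.285714) = 0.037414
Percentage = 0.037414 * 100
= 3.7


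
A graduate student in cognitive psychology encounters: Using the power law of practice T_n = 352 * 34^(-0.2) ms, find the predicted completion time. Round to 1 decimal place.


T_n = 352 * 34^(-0.2)
34^(-0.2) = 0.493974
T_n = 352 * 0.493974
= 173.9 ms


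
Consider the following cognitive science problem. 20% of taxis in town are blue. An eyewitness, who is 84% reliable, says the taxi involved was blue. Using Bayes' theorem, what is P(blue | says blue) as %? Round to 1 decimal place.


P(blue | says blue) = P(says blue | blue)*P(blue) / [P(says blue | blue)*P(blue) + P(says blue | not blue)*P(not blue)]
Numerator = 0.84 * 0.2 = 0.168
False identification = 0.16 * 0.8 = 0.128
P = 0.168 / (0.168 + 0.128)
= 0.168 / 0.296
As percentage = 56.8


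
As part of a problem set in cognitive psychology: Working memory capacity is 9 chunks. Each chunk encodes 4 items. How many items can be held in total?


Total items = chunks * items_per_chunk
= 9 * 4
= 36


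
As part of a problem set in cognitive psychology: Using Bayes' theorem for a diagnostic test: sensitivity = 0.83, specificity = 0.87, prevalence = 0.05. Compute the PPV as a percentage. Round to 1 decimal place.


PPV = (sens * prev) / (sens * prev + (1-spec) * (1-prev))
Numerator = 0.83 * 0.05 = 0.0415
P(positive and no disease) = (1 - spec) * (1 - prev) = (1 - 0.87) * (1 - 0.05) = 0.1235
Denominator = 0.0415 + 0.1235 = 0.165
PPV = 0.0415 / 0.165 = 0.251515
As percentage = 25.2


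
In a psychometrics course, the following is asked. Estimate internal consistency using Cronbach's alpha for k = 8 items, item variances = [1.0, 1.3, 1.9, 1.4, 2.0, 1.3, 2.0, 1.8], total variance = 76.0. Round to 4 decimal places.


alpha = (k/(k-1)) * (1 - sum(s_i^2)/s_total^2)
sum(item variances) = 12.7
k/(k-1) = 8/7 = 1.142857
1 - 12.7/76.0 = 1 - 0.167105 = 0.832895
alpha = 1.142857 * 0.832895
= 0.9519


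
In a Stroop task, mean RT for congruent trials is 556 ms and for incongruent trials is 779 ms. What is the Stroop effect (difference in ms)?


Stroop effect = RT(incongruent) - RT(congruent)
= 779 - 556
= 223 ms


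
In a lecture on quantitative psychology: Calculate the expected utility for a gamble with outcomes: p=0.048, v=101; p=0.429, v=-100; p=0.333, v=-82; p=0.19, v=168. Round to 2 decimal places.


EU = sum(p_i * v_i)
0.048 * 101 = 4.848
0.429 * -100 = -42.9
0.333 * -82 = -27.306
0.19 * 168 = 31.92
EU = 4.848 + -42.9 + -27.306 + 31.92
= -33.44


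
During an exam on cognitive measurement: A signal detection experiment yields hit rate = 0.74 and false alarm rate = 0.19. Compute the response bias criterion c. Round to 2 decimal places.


c = -0.5 * (z(HR) + z(FAR))
z(0.74) = 0.6433
z(0.19) = -0.8779
c = -0.5 * (0.6433 + -0.8779)
= -0.5 * -0.2346
= 0.12


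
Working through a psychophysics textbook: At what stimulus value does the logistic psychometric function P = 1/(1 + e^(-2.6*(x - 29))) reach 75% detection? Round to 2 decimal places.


At P = 0.75: 0.75 = 1/(1 + e^(-k*(x-x0)))
Solving: e^(-k*(x-x0)) = 1/3
x = x0 + ln(3)/k
ln(3) = 1.0986
x = 29 + 1.0986/2.6
= 29 + 0.4225
= 29.42


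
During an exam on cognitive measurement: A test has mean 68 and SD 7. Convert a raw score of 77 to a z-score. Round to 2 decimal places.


z = (X - mu) / sigma
= (77 - 68) / 7
= 9 / 7
= 1.29


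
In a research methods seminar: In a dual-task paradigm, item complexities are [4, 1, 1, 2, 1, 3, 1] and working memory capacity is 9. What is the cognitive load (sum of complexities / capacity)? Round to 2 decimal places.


Total complexity = 4 + 1 + 1 + 2 + 1 + 3 + 1 = 13
Load = total / capacity = 13 / 9
= 1.44


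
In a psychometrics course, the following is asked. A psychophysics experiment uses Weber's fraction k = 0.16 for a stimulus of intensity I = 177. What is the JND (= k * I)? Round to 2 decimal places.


JND = k * I
JND = 0.16 * 177
= 28.32


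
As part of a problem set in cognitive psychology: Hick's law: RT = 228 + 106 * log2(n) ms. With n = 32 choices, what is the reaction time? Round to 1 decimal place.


RT = 228 + 106 * log2(32)
log2(32) = 5.0
RT = 228 + 106 * 5.0
= 228 + 530.0
= 758.0 ms


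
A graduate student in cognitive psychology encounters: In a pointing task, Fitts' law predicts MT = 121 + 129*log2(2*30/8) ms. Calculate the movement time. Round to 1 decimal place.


MT = 121 + 129 * log2(2*30/8)
2D/W = 7.5
log2(7.5) = 2.9069
MT = 121 + 129 * 2.9069
= 496.0 ms


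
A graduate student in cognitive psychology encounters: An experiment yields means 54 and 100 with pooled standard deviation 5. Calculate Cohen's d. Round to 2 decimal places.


Cohen's d = (M1 - M2) / S_pooled
= (54 - 100) / 5
= -46 / 5
= -9.20


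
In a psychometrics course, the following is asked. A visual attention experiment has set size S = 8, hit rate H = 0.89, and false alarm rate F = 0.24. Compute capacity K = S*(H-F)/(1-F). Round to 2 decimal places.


K = S * (H - F) / (1 - F)
H - F = 0.65
1 - F = 0.76
K = 8 * 0.65 / 0.76
= 6.84


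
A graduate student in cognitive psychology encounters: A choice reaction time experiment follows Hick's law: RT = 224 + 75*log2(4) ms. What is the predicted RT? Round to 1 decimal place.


RT = 224 + 75 * log2(4)
log2(4) = 2.0
RT = 224 + 75 * 2.0
= 224 + 150.0
= 374.0 ms


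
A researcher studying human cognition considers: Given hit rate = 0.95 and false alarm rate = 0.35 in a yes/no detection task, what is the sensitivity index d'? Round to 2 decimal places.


d' = z(HR) - z(FAR)
z(0.95) = 1.6449
z(0.35) = -0.3853
d' = 1.6449 - -0.3853
= 2.03


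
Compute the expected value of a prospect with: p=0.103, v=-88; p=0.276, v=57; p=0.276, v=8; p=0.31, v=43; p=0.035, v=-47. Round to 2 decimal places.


EU = sum(p_i * v_i)
0.103 * -88 = -9.064
0.276 * 57 = 15.732
0.276 * 8 = 2.208
0.31 * 43 = 13.33
0.035 * -47 = -1.645
EU = -9.064 + 15.732 + 2.208 + 13.33 + -1.645
= 20.56


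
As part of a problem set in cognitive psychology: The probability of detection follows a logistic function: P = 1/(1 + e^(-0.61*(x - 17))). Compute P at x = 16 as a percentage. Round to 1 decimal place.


P(x) = 1/(1 + e^(-0.61*(16 - 17)))
Exponent = -0.61 * -1 = 0.61
e^(0.61) = 1.840431
P = 1/(1 + 1.840431) = 0.352059
Percentage = 35.2


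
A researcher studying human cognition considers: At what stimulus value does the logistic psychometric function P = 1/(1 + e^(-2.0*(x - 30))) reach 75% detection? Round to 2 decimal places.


At P = 0.75: 0.75 = 1/(1 + e^(-k*(x-x0)))
Solving: e^(-k*(x-x0)) = 1/3
x = x0 + ln(3)/k
ln(3) = 1.0986
x = 30 + 1.0986/2.0
= 30 + 0.5493
= 30.55


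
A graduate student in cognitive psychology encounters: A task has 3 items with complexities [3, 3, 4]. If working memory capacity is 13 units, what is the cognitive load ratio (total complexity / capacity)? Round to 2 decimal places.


Total complexity = 3 + 3 + 4 = 10
Load = total / capacity = 10 / 13
= 0.77


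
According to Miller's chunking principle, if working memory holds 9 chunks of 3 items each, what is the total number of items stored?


Total items = chunks * items_per_chunk
= 9 * 3
= 27


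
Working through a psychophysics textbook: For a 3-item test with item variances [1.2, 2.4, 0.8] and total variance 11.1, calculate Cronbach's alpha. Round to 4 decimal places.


alpha = (k/(k-1)) * (1 - sum(s_i^2)/s_total^2)
sum(item variances) = 4.4
k/(k-1) = 3/2 = 1.5
1 - 4.4/11.1 = 1 - 0.396396 = 0.603604
alpha = 1.5 * 0.603604
= 0.9054


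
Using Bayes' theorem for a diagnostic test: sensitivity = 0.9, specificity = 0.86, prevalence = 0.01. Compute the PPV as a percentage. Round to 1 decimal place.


PPV = (sens * prev) / (sens * prev + (1-spec) * (1-prev))
Numerator = 0.9 * 0.01 = 0.009
P(positive and no disease) = (1 - spec) * (1 - prev) = (1 - 0.86) * (1 - 0.01) = 0.1386
Denominator = 0.009 + 0.1386 = 0.1476
PPV = 0.009 / 0.1476 = 0.060976
As percentage = 6.1


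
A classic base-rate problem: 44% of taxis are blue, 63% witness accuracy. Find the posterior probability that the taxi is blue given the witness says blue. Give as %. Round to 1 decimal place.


P(blue | says blue) = P(says blue | blue)*P(blue) / [P(says blue | blue)*P(blue) + P(says blue | not blue)*P(not blue)]
Numerator = 0.63 * 0.44 = 0.2772
False identification = 0.37 * 0.56 = 0.2072
P = 0.2772 / (0.2772 + 0.2072)
= 0.2772 / 0.4844
As percentage = 57.2


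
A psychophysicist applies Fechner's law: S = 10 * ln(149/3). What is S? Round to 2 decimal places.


S = 10 * ln(149/3)
I/I0 = 49.666667
ln(49.666667) = 3.9053
S = 10 * 3.9053
= 39.05


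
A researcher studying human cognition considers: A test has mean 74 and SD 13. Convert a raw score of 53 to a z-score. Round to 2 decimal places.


z = (X - mu) / sigma
= (53 - 74) / 13
= -21 / 13
= -1.62


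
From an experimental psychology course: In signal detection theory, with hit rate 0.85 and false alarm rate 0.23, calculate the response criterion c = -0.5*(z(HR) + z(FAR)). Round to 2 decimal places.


c = -0.5 * (z(HR) + z(FAR))
z(0.85) = 1.0364
z(0.23) = -0.7388
c = -0.5 * (1.0364 + -0.7388)
= -0.5 * 0.2976
= -0.15


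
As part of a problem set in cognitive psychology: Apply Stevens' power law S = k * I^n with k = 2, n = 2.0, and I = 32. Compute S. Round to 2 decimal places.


S = 2 * 32^2.0
32^2.0 = 1024.0
S = 2 * 1024.0
= 2048.00


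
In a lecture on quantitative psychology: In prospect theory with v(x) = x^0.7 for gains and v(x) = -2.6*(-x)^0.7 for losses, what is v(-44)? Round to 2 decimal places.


Since x = -44 < 0, use v(x) = -lambda*(-x)^alpha
(-x) = 44
44^0.7 = 14.1389
v(-44) = -2.6 * 14.1389
= -36.76


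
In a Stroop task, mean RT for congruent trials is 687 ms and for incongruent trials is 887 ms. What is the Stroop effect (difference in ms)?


Stroop effect = RT(incongruent) - RT(congruent)
= 887 - 687
= 200 ms


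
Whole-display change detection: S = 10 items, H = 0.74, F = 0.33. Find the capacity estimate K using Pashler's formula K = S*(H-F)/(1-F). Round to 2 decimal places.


K = S * (H - F) / (1 - F)
H - F = 0.41
1 - F = 0.67
K = 10 * 0.41 / 0.67
= 6.12


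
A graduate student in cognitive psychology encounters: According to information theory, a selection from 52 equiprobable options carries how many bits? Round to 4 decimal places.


H = log2(n)
H = log2(52)
= 5.7004


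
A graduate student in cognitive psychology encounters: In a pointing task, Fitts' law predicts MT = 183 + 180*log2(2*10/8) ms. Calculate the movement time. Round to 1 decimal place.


MT = 183 + 180 * log2(2*10/8)
2D/W = 2.5
log2(2.5) = 1.3219
MT = 183 + 180 * 1.3219
= 420.9 ms


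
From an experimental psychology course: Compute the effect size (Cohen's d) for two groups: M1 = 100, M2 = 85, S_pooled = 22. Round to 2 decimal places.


Cohen's d = (M1 - M2) / S_pooled
= (100 - 85) / 22
= 15 / 22
= 0.68


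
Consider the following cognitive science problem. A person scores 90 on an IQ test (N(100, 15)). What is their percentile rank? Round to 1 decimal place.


z = (IQ - mean) / SD
z = (90 - 100) / 15 = -0.6667
Percentile = Phi(-0.6667) * 100
Phi(-0.6667) = 0.252482
= 25.2


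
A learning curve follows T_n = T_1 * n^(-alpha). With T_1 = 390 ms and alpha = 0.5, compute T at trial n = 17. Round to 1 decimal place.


T_n = 390 * 17^(-0.5)
17^(-0.5) = 0.242536
T_n = 390 * 0.242536
= 94.6 ms


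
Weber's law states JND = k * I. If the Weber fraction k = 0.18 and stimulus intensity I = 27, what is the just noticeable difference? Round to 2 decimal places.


JND = k * I
JND = 0.18 * 27
= 4.86


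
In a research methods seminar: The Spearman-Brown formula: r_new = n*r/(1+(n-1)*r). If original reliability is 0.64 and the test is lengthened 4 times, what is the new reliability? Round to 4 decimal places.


r_new = n*r / (1 + (n-1)*r)
Numerator = 4 * 0.64 = 2.56
Denominator = 1 + 3 * 0.64 = 2.92
r_new = 2.56 / 2.92
= 0.8767


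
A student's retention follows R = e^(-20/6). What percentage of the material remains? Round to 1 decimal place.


R = e^(-t/S)
-t/S = -20/6 = -3.333333
R = e^(-3.333333) = 0.035674
Percentage = 0.035674 * 100
= 3.6


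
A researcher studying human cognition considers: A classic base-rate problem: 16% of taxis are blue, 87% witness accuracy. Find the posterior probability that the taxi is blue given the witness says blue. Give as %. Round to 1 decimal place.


P(blue | says blue) = P(says blue | blue)*P(blue) / [P(says blue | blue)*P(blue) + P(says blue | not blue)*P(not blue)]
Numerator = 0.87 * 0.16 = 0.1392
False identification = 0.13 * 0.84 = 0.1092
P = 0.1392 / (0.1392 + 0.1092)
= 0.1392 / 0.2484
As percentage = 56.0


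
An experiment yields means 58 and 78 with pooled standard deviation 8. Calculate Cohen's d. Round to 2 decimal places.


Cohen's d = (M1 - M2) / S_pooled
= (58 - 78) / 8
= -20 / 8
= -2.50


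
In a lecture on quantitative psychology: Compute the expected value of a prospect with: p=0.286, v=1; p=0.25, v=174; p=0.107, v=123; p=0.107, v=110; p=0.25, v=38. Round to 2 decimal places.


EU = sum(p_i * v_i)
0.286 * 1 = 0.286
0.25 * 174 = 43.5
0.107 * 123 = 13.161
0.107 * 110 = 11.77
0.25 * 38 = 9.5
EU = 0.286 + 43.5 + 13.161 + 11.77 + 9.5
= 78.22


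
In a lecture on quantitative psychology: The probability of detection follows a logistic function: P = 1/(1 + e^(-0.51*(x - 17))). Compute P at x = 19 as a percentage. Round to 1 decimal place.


P(x) = 1/(1 + e^(-0.51*(19 - 17)))
Exponent = -0.51 * 2 = -1.02
e^(-1.02) = 0.360595
P = 1/(1 + 0.360595) = 0.734973
Percentage = 73.5


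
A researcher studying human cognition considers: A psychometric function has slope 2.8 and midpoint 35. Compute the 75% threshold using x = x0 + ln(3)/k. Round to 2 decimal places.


At P = 0.75: 0.75 = 1/(1 + e^(-k*(x-x0)))
Solving: e^(-k*(x-x0)) = 1/3
x = x0 + ln(3)/k
ln(3) = 1.0986
x = 35 + 1.0986/2.8
= 35 + 0.3924
= 35.39


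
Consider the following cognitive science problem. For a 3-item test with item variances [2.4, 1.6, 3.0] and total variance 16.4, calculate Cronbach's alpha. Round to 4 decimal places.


alpha = (k/(k-1)) * (1 - sum(s_i^2)/s_total^2)
sum(item variances) = 7.0
k/(k-1) = 3/2 = 1.5
1 - 7.0/16.4 = 1 - 0.426829 = 0.573171
alpha = 1.5 * 0.573171
= 0.8598


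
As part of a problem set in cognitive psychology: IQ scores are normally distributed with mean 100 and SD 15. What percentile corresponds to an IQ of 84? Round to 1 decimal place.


z = (IQ - mean) / SD
z = (84 - 100) / 15 = -1.0667
Percentile = Phi(-1.0667) * 100
Phi(-1.0667) = 0.143054
= 14.3


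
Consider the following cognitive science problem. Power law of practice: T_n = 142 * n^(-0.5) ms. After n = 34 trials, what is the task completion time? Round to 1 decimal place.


T_n = 142 * 34^(-0.5)
34^(-0.5) = 0.171499
T_n = 142 * 0.171499
= 24.4 ms


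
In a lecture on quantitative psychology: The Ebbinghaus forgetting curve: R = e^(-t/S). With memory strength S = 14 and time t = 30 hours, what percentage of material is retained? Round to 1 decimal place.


R = e^(-t/S)
-t/S = -30/14 = -2.142857
R = e^(-2.142857) = 0.117319
Percentage = 0.117319 * 100
= 11.7


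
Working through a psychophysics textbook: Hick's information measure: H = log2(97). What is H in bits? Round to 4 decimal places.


H = log2(n)
H = log2(97)
= 6.5999


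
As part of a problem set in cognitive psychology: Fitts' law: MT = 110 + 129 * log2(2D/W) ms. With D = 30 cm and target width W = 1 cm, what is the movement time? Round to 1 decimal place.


MT = 110 + 129 * log2(2*30/1)
2D/W = 60.0
log2(60.0) = 5.9069
MT = 110 + 129 * 5.9069
= 872.0 ms


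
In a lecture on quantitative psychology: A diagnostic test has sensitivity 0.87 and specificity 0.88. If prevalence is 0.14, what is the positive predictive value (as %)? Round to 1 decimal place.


PPV = (sens * prev) / (sens * prev + (1-spec) * (1-prev))
Numerator = 0.87 * 0.14 = 0.1218
P(positive and no disease) = (1 - spec) * (1 - prev) = (1 - 0.88) * (1 - 0.14) = 0.1032
Denominator = 0.1218 + 0.1032 = 0.225
PPV = 0.1218 / 0.225 = 0.541333
As percentage = 54.1


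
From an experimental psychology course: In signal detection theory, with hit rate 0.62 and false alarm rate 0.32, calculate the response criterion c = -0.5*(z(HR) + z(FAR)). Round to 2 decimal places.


c = -0.5 * (z(HR) + z(FAR))
z(0.62) = 0.3055
z(0.32) = -0.4677
c = -0.5 * (0.3055 + -0.4677)
= -0.5 * -0.1622
= 0.08


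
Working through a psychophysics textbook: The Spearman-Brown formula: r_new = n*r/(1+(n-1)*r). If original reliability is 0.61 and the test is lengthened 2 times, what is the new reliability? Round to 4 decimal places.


r_new = n*r / (1 + (n-1)*r)
Numerator = 2 * 0.61 = 1.22
Denominator = 1 + 1 * 0.61 = 1.61
r_new = 1.22 / 1.61
= 0.7578


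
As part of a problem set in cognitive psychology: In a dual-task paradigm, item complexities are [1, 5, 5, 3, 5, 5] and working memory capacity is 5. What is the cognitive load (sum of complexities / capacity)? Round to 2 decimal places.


Total complexity = 1 + 5 + 5 + 3 + 5 + 5 = 24
Load = total / capacity = 24 / 5
= 4.80


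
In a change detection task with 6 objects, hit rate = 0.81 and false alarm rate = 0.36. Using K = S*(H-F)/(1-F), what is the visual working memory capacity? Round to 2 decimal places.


K = S * (H - F) / (1 - F)
H - F = 0.45
1 - F = 0.64
K = 6 * 0.45 / 0.64
= 4.22


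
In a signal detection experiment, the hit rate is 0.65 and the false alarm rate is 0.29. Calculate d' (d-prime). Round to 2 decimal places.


d' = z(HR) - z(FAR)
z(0.65) = 0.3853
z(0.29) = -0.5534
d' = 0.3853 - -0.5534
= 0.94


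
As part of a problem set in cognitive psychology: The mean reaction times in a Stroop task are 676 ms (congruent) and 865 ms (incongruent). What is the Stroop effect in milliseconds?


Stroop effect = RT(incongruent) - RT(congruent)
= 865 - 676
= 189 ms


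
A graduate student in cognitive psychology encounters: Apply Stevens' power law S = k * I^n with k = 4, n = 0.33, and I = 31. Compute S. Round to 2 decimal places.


S = 4 * 31^0.33
31^0.33 = 3.1056
S = 4 * 3.1056
= 12.42


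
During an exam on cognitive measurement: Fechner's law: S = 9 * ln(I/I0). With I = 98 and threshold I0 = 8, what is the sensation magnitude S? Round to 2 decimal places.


S = 9 * ln(98/8)
I/I0 = 12.25
ln(12.25) = 2.5055
S = 9 * 2.5055
= 22.55


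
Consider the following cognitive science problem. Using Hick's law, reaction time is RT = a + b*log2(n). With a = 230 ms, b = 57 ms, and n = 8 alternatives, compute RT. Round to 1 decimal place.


RT = 230 + 57 * log2(8)
log2(8) = 3.0
RT = 230 + 57 * 3.0
= 230 + 171.0
= 401.0 ms


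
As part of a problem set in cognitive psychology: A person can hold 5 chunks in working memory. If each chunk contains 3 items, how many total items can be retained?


Total items = chunks * items_per_chunk
= 5 * 3
= 15


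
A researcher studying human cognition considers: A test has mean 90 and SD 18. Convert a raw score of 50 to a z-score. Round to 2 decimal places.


z = (X - mu) / sigma
= (50 - 90) / 18
= -40 / 18
= -2.22


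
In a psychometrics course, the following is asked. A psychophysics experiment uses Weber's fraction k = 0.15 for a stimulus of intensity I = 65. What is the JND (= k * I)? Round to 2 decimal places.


JND = k * I
JND = 0.15 * 65
= 9.75


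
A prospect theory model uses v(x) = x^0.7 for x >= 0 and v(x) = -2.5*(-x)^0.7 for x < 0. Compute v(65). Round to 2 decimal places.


Since x = 65 >= 0, use v(x) = x^0.7
65^0.7 = 18.5797
v(65) = 18.58


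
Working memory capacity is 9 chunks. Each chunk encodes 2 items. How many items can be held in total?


Total items = chunks * items_per_chunk
= 9 * 2
= 18


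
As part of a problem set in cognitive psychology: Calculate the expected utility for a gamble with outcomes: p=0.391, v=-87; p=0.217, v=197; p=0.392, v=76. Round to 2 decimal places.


EU = sum(p_i * v_i)
0.391 * -87 = -34.017
0.217 * 197 = 42.749
0.392 * 76 = 29.792
EU = -34.017 + 42.749 + 29.792
= 38.52


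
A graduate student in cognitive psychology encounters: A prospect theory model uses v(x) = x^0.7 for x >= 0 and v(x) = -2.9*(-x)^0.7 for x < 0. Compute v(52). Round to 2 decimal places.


Since x = 52 >= 0, use v(x) = x^0.7
52^0.7 = 15.8929
v(52) = 15.89


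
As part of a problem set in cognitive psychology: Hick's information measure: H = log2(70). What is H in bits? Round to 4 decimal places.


H = log2(n)
H = log2(70)
= 6.1293


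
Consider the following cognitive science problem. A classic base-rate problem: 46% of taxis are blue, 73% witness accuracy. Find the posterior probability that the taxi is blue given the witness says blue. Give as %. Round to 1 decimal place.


P(blue | says blue) = P(says blue | blue)*P(blue) / [P(says blue | blue)*P(blue) + P(says blue | not blue)*P(not blue)]
Numerator = 0.73 * 0.46 = 0.3358
False identification = 0.27 * 0.54 = 0.1458
P = 0.3358 / (0.3358 + 0.1458)
= 0.3358 / 0.4816
As percentage = 69.7


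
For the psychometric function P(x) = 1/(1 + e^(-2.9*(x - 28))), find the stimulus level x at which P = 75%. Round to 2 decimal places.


At P = 0.75: 0.75 = 1/(1 + e^(-k*(x-x0)))
Solving: e^(-k*(x-x0)) = 1/3
x = x0 + ln(3)/k
ln(3) = 1.0986
x = 28 + 1.0986/2.9
= 28 + 0.3788
= 28.38


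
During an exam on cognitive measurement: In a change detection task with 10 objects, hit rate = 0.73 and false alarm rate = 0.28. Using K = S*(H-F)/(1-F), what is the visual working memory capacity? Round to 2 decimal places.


K = S * (H - F) / (1 - F)
H - F = 0.45
1 - F = 0.72
K = 10 * 0.45 / 0.72
= 6.25


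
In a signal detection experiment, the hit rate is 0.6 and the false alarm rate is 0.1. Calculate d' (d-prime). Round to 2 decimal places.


d' = z(HR) - z(FAR)
z(0.6) = 0.2533
z(0.1) = -1.2816
d' = 0.2533 - -1.2816
= 1.53


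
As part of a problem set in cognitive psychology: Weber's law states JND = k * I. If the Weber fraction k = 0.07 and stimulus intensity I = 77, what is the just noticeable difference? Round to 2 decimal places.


JND = k * I
JND = 0.07 * 77
= 5.39


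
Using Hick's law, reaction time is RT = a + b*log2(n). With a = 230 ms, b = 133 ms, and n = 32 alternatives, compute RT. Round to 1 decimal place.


RT = 230 + 133 * log2(32)
log2(32) = 5.0
RT = 230 + 133 * 5.0
= 230 + 665.0
= 895.0 ms


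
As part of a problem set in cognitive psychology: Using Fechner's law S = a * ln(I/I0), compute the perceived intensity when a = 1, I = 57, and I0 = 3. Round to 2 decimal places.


S = 1 * ln(57/3)
I/I0 = 19.0
ln(19.0) = 2.9444
S = 1 * 2.9444
= 2.94


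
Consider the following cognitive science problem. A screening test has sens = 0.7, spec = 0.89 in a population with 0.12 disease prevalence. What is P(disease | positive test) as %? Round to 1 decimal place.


PPV = (sens * prev) / (sens * prev + (1-spec) * (1-prev))
Numerator = 0.7 * 0.12 = 0.084
P(positive and no disease) = (1 - spec) * (1 - prev) = (1 - 0.89) * (1 - 0.12) = 0.0968
Denominator = 0.084 + 0.0968 = 0.1808
PPV = 0.084 / 0.1808 = 0.464602
As percentage = 46.5


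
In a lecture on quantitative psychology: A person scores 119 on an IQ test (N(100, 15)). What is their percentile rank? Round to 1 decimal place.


z = (IQ - mean) / SD
z = (119 - 100) / 15 = 1.2667
Percentile = Phi(1.2667) * 100
Phi(1.2667) = 0.897369
= 89.7


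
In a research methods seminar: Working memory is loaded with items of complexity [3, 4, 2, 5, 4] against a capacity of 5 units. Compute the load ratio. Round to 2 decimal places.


Total complexity = 3 + 4 + 2 + 5 + 4 = 18
Load = total / capacity = 18 / 5
= 3.60


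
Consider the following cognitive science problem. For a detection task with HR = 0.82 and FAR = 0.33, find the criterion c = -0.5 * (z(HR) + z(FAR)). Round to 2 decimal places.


c = -0.5 * (z(HR) + z(FAR))
z(0.82) = 0.9154
z(0.33) = -0.4399
c = -0.5 * (0.9154 + -0.4399)
= -0.5 * 0.4755
= -0.24


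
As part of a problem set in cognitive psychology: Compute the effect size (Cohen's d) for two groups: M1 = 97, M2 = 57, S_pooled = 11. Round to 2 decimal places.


Cohen's d = (M1 - M2) / S_pooled
= (97 - 57) / 11
= 40 / 11
= 3.64


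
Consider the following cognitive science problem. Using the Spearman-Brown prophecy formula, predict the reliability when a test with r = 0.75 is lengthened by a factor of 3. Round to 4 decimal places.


r_new = n*r / (1 + (n-1)*r)
Numerator = 3 * 0.75 = 2.25
Denominator = 1 + 2 * 0.75 = 2.5
r_new = 2.25 / 2.5
= 0.9000


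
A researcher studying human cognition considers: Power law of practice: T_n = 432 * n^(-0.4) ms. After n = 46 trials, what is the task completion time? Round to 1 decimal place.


T_n = 432 * 46^(-0.4)
46^(-0.4) = 0.216221
T_n = 432 * 0.216221
= 93.4 ms


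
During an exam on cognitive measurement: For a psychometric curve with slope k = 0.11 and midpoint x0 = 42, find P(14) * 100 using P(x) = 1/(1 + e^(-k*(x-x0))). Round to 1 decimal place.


P(x) = 1/(1 + e^(-0.11*(14 - 42)))
Exponent = -0.11 * -28 = 3.08
e^(3.08) = 21.758402
P = 1/(1 + 21.758402) = 0.04394
Percentage = 4.4


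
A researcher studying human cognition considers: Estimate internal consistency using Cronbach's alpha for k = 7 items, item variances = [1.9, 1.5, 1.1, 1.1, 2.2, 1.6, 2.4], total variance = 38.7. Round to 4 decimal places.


alpha = (k/(k-1)) * (1 - sum(s_i^2)/s_total^2)
sum(item variances) = 11.8
k/(k-1) = 7/6 = 1.166667
1 - 11.8/38.7 = 1 - 0.30491 = 0.69509
alpha = 1.166667 * 0.69509
= 0.8109


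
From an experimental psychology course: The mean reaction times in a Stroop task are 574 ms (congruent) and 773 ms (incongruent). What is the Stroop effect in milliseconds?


Stroop effect = RT(incongruent) - RT(congruent)
= 773 - 574
= 199 ms


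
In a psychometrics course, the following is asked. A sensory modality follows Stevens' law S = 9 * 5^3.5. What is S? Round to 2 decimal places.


S = 9 * 5^3.5
5^3.5 = 279.5085
S = 9 * 279.5085
= 2515.58


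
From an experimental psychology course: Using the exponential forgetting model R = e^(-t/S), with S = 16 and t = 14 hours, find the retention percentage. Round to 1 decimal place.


R = e^(-t/S)
-t/S = -14/16 = -0.875
R = e^(-0.875) = 0.416862
Percentage = 0.416862 * 100
= 41.7


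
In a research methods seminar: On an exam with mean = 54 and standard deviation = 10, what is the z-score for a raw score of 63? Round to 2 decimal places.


z = (X - mu) / sigma
= (63 - 54) / 10
= 9 / 10
= 0.90


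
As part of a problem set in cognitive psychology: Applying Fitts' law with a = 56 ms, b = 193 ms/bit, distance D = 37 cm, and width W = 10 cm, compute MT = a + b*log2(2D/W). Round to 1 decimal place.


MT = 56 + 193 * log2(2*37/10)
2D/W = 7.4
log2(7.4) = 2.8875
MT = 56 + 193 * 2.8875
= 613.3 ms


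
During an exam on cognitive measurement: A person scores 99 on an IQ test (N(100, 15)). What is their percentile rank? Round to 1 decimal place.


z = (IQ - mean) / SD
z = (99 - 100) / 15 = -0.0667
Percentile = Phi(-0.0667) * 100
Phi(-0.0667) = 0.47341
= 47.3


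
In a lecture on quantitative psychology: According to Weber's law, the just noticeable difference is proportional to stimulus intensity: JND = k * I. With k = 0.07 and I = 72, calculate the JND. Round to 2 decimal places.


JND = k * I
JND = 0.07 * 72
= 5.04


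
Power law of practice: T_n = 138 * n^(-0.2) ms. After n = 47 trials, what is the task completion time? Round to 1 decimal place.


T_n = 138 * 47^(-0.2)
47^(-0.2) = 0.462999
T_n = 138 * 0.462999
= 63.9 ms


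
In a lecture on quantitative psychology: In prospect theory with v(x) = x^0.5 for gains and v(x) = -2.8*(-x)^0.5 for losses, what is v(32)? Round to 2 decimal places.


Since x = 32 >= 0, use v(x) = x^0.5
32^0.5 = 5.6569
v(32) = 5.66


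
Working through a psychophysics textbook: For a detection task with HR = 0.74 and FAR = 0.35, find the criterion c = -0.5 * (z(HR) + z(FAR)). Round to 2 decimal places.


c = -0.5 * (z(HR) + z(FAR))
z(0.74) = 0.6433
z(0.35) = -0.3853
c = -0.5 * (0.6433 + -0.3853)
= -0.5 * 0.258
= -0.13


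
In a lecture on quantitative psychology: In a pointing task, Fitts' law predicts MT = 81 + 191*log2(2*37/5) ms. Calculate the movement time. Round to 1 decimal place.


MT = 81 + 191 * log2(2*37/5)
2D/W = 14.8
log2(14.8) = 3.8875
MT = 81 + 191 * 3.8875
= 823.5 ms


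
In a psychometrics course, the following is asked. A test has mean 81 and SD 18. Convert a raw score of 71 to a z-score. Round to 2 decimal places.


z = (X - mu) / sigma
= (71 - 81) / 18
= -10 / 18
= -0.56


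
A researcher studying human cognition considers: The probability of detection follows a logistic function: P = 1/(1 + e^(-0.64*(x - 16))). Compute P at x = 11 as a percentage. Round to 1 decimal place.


P(x) = 1/(1 + e^(-0.64*(11 - 16)))
Exponent = -0.64 * -5 = 3.2
e^(3.2) = 24.53253
P = 1/(1 + 24.53253) = 0.039166
Percentage = 3.9


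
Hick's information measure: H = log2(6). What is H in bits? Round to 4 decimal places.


H = log2(n)
H = log2(6)
= 2.5850


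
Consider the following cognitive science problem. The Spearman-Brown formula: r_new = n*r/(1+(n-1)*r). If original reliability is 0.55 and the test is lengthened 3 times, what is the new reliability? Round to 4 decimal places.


r_new = n*r / (1 + (n-1)*r)
Numerator = 3 * 0.55 = 1.65
Denominator = 1 + 2 * 0.55 = 2.1
r_new = 1.65 / 2.1
= 0.7857


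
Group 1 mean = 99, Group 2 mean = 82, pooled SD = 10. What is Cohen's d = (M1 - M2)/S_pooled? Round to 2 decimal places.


Cohen's d = (M1 - M2) / S_pooled
= (99 - 82) / 10
= 17 / 10
= 1.70


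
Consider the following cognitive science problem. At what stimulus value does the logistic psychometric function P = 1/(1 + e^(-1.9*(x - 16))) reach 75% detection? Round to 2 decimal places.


At P = 0.75: 0.75 = 1/(1 + e^(-k*(x-x0)))
Solving: e^(-k*(x-x0)) = 1/3
x = x0 + ln(3)/k
ln(3) = 1.0986
x = 16 + 1.0986/1.9
= 16 + 0.5782
= 16.58


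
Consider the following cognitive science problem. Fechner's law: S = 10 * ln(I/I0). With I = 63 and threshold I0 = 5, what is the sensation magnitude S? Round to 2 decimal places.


S = 10 * ln(63/5)
I/I0 = 12.6
ln(12.6) = 2.5337
S = 10 * 2.5337
= 25.34


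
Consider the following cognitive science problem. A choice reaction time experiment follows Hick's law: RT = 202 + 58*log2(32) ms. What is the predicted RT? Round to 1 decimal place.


RT = 202 + 58 * log2(32)
log2(32) = 5.0
RT = 202 + 58 * 5.0
= 202 + 290.0
= 492.0 ms
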